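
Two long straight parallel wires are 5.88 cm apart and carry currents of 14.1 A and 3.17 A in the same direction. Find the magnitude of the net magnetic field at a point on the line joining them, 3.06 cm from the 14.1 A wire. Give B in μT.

Each long wire gives B = μ₀I/(2πd). Distances are d₁ = 0.0306 m and d₂ = 0.0282 m.
B₁ = 9.22×10⁻⁵ T, B₂ = 2.25×10⁻⁵ T.
Between parallel currents the two contributions point in opposite directions, so they subtract. B = |B₁ − B₂| = |9.22×10⁻⁵ − 2.25×10⁻⁵| = 6.97×10⁻⁵ T.

B ≈ 69.7 μT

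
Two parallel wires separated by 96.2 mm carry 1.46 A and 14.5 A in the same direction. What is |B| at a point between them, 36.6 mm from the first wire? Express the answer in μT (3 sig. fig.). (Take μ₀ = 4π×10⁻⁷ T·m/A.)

B ≈ 40.7 μT

Each long wire gives B = μ₀I/(2πd). Distances are d₁ = 0.0366 m and d₂ = 0.0596 m.
B₁ = 7.98×10⁻⁶ T, B₂ = 4.87×10⁻⁵ T.
Between parallel currents the two contributions point in opposite directions, so they subtract. B = |B₁ − B₂| = |7.98×10⁻⁶ − 4.87×10⁻⁵| = 4.07×10⁻⁵ T.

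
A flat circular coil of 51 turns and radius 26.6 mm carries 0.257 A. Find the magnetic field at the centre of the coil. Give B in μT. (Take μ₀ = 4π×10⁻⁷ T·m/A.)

B ≈ 310 μT

For an N-turn flat coil, B = Nμ₀I/(2R) with R = 0.0266 m.
B = 51 × 6.07×10⁻⁶ T = 3.10×10⁻⁴ T.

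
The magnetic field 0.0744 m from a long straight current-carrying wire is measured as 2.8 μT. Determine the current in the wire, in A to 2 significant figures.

I ≈ 1.0 A

For a long straight wire B = μ₀I/(2πd), so I = 2πdB/μ₀.
I = 2π × 0.0744 × 2.80×10⁻⁶ / (4π×10⁻⁷) = 1.04 A.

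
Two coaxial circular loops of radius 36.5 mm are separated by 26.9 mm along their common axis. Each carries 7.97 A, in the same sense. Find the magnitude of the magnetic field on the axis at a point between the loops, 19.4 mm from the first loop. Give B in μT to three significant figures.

Each loop contributes B = μ₀IR²/[2(R²+z²)^(3/2)] on the axis, with z measured from that loop.
Loop 1 (z = 0.0194 m): B₁ = 9.45×10⁻⁵ T. Loop 2 (z = 0.0075 m): B₂ = 1.29×10⁻⁴ T.
The fields add: B = B₁ + B₂ = 2.23×10⁻⁴ T.

B ≈ 223 μT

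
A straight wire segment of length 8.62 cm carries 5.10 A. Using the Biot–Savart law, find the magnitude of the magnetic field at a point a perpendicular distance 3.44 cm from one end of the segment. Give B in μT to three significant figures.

B ≈ 13.8 μT

For a finite straight segment, B = (μ₀I/4πd)(sinθ₁ + sinθ₂), where θ₁, θ₂ are the angles from the perpendicular to each end.
The perpendicular foot is at one end, so the two end-offsets along the wire are 0 and L = 0.0862 m.
sinθ₁ = 0/√(0²+0.0344²) = 0.0000; sinθ₂ = 0.0862/√(0.0862²+0.0344²) = 0.9288.
B = (4π×10⁻⁷ × 5.10) / (4π × 0.0344) × (0.0000 + 0.9288) = 1.38×10⁻⁵ T.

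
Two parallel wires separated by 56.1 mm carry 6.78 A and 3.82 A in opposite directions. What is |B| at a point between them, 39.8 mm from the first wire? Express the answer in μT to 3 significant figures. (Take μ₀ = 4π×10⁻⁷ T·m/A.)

B ≈ 80.9 μT

Each long wire gives B = μ₀I/(2πd). Distances are d₁ = 0.0398 m and d₂ = 0.0163 m.
B₁ = 3.41×10⁻⁵ T, B₂ = 4.69×10⁻⁵ T.
Between antiparallel currents both contributions point the same way, so they add. B = B₁ + B₂ = 3.41×10⁻⁵ + 4.69×10⁻⁵ = 8.09×10⁻⁵ T.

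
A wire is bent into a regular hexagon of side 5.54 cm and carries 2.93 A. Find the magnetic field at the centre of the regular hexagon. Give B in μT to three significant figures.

Each side is a finite straight segment at perpendicular distance d = a/(2 tan(π/6)) = 0.04798 m from the centre, with end-angles ±π/6.
One side contributes B₁ = (μ₀I/4πd)·2 sin(π/6) = 6.11×10⁻⁶ T.
All 6 sides add in the same direction: B = 6 × 6.11×10⁻⁶ = 3.66×10⁻⁵ T.

B ≈ 36.6 μT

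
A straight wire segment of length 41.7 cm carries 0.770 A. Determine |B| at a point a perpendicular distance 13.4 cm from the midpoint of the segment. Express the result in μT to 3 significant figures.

B ≈ 0.967 μT

For a finite straight segment, B = (μ₀I/4πd)(sinθ₁ + sinθ₂), where θ₁, θ₂ are the angles from the perpendicular to each end.
The perpendicular from the point meets the wire at its midpoint, so each end is L/2 = 0.2085 m away along the wire.
sinθ₁ = 0.2085/√(0.2085²+0.134²) = 0.8412; sinθ₂ = 0.2085/√(0.2085²+0.134²) = 0.8412.
B = (4π×10⁻⁷ × 0.770) / (4π × 0.134) × (0.8412 + 0.8412) = 9.67×10⁻⁷ T.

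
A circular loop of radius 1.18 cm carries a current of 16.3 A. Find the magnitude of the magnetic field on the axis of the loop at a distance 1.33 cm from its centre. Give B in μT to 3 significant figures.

B ≈ 254 μT

On the axis of a circular loop, B = μ₀IR² / [2(R²+z²)^(3/2)].
R² + z² = (0.0118)² + (0.0133)² = 0.0003161 m², and (R²+z²)^(3/2) = 5.62×10⁻⁶ m³.
B = (4π×10⁻⁷ × 16.3 × 0.0001392) / (2 × 5.62×10⁻⁶) = 2.54×10⁻⁴ T.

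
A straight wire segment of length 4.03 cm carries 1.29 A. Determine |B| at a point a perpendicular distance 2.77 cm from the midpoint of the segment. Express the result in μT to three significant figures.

For a finite straight segment, B = (μ₀I/4πd)(sinθ₁ + sinθ₂), where θ₁, θ₂ are the angles from the perpendicular to each end.
The perpendicular from the point meets the wire at its midpoint, so each end is L/2 = 0.02015 m away along the wire.
sinθ₁ = 0.02015/√(0.02015²+0.0277²) = 0.5883; sinθ₂ = 0.02015/√(0.02015²+0.0277²) = 0.5883.
B = (4π×10⁻⁷ × 1.29) / (4π × 0.0277) × (0.5883 + 0.5883) = 5.48×10⁻⁶ T.

B ≈ 5.48 μT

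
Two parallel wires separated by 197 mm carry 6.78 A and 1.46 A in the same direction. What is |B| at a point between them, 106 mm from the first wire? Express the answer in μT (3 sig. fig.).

B ≈ 9.58 μT

Each long wire gives B = μ₀I/(2πd). Distances are d₁ = 0.106 m and d₂ = 0.091 m.
B₁ = 1.28×10⁻⁵ T, B₂ = 3.21×10⁻⁶ T.
Between parallel currents the two contributions point in opposite directions, so they subtract. B = |B₁ − B₂| = |1.28×10⁻⁵ − 3.21×10⁻⁶| = 9.58×10⁻⁶ T.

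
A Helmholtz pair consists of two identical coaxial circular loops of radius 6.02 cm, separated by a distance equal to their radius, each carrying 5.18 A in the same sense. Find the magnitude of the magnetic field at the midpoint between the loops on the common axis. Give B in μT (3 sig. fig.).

B ≈ 77.4 μT

Each loop contributes B = μ₀IR²/[2(R²+z²)^(3/2)] on the axis, with z measured from that loop.
Loop 1 (z = 0.0301 m): B₁ = 3.87×10⁻⁵ T. Loop 2 (z = 0.0301 m): B₂ = 3.87×10⁻⁵ T.
The fields add: B = B₁ + B₂ = 7.74×10⁻⁵ T.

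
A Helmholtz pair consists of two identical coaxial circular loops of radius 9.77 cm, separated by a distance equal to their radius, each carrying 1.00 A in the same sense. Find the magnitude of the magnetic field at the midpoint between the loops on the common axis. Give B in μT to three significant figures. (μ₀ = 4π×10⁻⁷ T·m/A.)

B ≈ 9.20 μT

Each loop contributes B = μ₀IR²/[2(R²+z²)^(3/2)] on the axis, with z measured from that loop.
Loop 1 (z = 0.04885 m): B₁ = 4.60×10⁻⁶ T. Loop 2 (z = 0.04885 m): B₂ = 4.60×10⁻⁶ T.
The fields add: B = B₁ + B₂ = 9.20×10⁻⁶ T.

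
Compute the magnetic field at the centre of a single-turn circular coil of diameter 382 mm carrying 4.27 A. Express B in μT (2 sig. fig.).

B ≈ 14 μT

At the centre of a circular loop the Biot–Savart law gives B = μ₀I/(2R) (so R = 0.191 m).
B = (4π×10⁻⁷ × 4.27) / (2 × 0.191) = 1.40×10⁻⁵ T.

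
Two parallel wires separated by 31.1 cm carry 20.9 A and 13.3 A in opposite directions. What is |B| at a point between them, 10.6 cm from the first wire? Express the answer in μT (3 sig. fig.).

Each long wire gives B = μ₀I/(2πd). Distances are d₁ = 0.106 m and d₂ = 0.205 m.
B₁ = 3.94×10⁻⁵ T, B₂ = 1.30×10⁻⁵ T.
Between antiparallel currents both contributions point the same way, so they add. B = B₁ + B₂ = 3.94×10⁻⁵ + 1.30×10⁻⁵ = 5.24×10⁻⁵ T.

B ≈ 52.4 μT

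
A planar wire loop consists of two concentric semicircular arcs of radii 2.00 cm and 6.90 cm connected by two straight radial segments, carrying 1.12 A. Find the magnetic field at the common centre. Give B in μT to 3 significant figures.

The radial connectors point toward the centre, so dl × r̂ = 0 and they contribute nothing.
Each semicircle gives μ₀I/(4R): inner arc 1.76×10⁻⁵ T, outer arc 5.10×10⁻⁶ T.
The two arcs carry current in opposite angular senses, so their fields oppose: B = |1.76×10⁻⁵ − 5.10×10⁻⁶| = 1.25×10⁻⁵ T.

B ≈ 12.5 μT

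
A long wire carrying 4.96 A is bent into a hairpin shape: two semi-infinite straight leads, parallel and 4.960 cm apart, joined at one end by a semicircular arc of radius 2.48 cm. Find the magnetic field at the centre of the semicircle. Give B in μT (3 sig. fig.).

B ≈ 103 μT

The semicircular arc contributes B_arc = μ₀I·π/(4πR) = μ₀I/(4R) = 6.28×10⁻⁵ T.
Each semi-infinite lead is at perpendicular distance R = 0.0248 m from the centre, with the perpendicular foot at its near end, so it contributes μ₀I/(4πR); both point the same way, together 4.00×10⁻⁵ T.
Arc and leads all point the same direction: B = 6.28×10⁻⁵ + 4.00×10⁻⁵ = 1.03×10⁻⁴ T.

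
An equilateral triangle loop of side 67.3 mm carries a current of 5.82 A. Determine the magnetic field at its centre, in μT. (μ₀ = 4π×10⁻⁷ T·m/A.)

Each side is a finite straight segment at perpendicular distance d = a/(2 tan(π/3)) = 0.01943 m from the centre, with end-angles ±π/3.
One side contributes B₁ = (μ₀I/4πd)·2 sin(π/3) = 5.19×10⁻⁵ T.
All 3 sides add in the same direction: B = 3 × 5.19×10⁻⁵ = 1.56×10⁻⁴ T.

B ≈ 156 μT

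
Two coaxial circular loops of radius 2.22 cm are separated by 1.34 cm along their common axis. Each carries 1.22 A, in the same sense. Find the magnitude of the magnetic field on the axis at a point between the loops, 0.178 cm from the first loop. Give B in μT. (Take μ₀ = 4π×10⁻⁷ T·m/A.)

Each loop contributes B = μ₀IR²/[2(R²+z²)^(3/2)] on the axis, with z measured from that loop.
Loop 1 (z = 0.00178 m): B₁ = 3.42×10⁻⁵ T. Loop 2 (z = 0.01162 m): B₂ = 2.40×10⁻⁵ T.
The fields add: B = B₁ + B₂ = 5.82×10⁻⁵ T.

B ≈ 58.2 μT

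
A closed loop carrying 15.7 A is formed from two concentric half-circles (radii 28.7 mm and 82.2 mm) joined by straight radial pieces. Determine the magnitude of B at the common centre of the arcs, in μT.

The radial connectors point toward the centre, so dl × r̂ = 0 and they contribute nothing.
Each semicircle gives μ₀I/(4R): inner arc 1.72×10⁻⁴ T, outer arc 6.00×10⁻⁵ T.
The two arcs carry current in opposite angular senses, so their fields oppose: B = |1.72×10⁻⁴ − 6.00×10⁻⁵| = 1.12×10⁻⁴ T.

B ≈ 112 μT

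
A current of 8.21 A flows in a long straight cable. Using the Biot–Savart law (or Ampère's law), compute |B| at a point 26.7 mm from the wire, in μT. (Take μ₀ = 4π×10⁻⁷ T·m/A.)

B ≈ 61.5 μT

For an infinitely long straight wire, B = μ₀I/(2πd).
B = (4π×10⁻⁷ × 8.21) / (2π × 0.0267) = 6.15×10⁻⁵ T.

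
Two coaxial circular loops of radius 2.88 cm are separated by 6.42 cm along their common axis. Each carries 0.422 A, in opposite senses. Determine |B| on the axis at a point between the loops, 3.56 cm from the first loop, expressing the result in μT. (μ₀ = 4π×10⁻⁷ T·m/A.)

Each loop contributes B = μ₀IR²/[2(R²+z²)^(3/2)] on the axis, with z measured from that loop.
Loop 1 (z = 0.0356 m): B₁ = 2.29×10⁻⁶ T. Loop 2 (z = 0.0286 m): B₂ = 3.29×10⁻⁶ T.
The fields oppose: B = |B₁ − B₂| = 9.99×10⁻⁷ T.

B ≈ 0.999 μT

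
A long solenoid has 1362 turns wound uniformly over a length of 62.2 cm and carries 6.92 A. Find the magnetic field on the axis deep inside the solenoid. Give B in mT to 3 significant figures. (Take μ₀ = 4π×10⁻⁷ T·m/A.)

Inside a long solenoid, B = μ₀nI with n = 2190 turns/m.
B = 4π×10⁻⁷ × 2190 × 6.92 = 1.90×10⁻² T.

B ≈ 19.0 mT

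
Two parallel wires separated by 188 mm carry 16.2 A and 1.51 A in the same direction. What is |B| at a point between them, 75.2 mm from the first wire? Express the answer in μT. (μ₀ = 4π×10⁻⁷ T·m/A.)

Each long wire gives B = μ₀I/(2πd). Distances are d₁ = 0.0752 m and d₂ = 0.1128 m.
B₁ = 4.31×10⁻⁵ T, B₂ = 2.68×10⁻⁶ T.
Between parallel currents the two contributions point in opposite directions, so they subtract. B = |B₁ − B₂| = |4.31×10⁻⁵ − 2.68×10⁻⁶| = 4.04×10⁻⁵ T.

B ≈ 40.4 μT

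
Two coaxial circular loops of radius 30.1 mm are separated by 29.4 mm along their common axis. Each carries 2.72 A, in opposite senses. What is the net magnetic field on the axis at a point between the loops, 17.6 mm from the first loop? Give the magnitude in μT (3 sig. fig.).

Each loop contributes B = μ₀IR²/[2(R²+z²)^(3/2)] on the axis, with z measured from that loop.
Loop 1 (z = 0.0176 m): B₁ = 3.65×10⁻⁵ T. Loop 2 (z = 0.0118 m): B₂ = 4.58×10⁻⁵ T.
The fields oppose: B = |B₁ − B₂| = 9.29×10⁻⁶ T.

B ≈ 9.29 μT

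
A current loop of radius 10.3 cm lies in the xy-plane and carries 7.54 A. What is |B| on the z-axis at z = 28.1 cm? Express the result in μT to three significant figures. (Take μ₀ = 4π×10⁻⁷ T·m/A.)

B ≈ 1.87 μT

On the axis of a circular loop, B = μ₀IR² / [2(R²+z²)^(3/2)].
R² + z² = (0.103)² + (0.281)² = 0.08957 m², and (R²+z²)^(3/2) = 2.68×10⁻² m³.
B = (4π×10⁻⁷ × 7.54 × 0.01061) / (2 × 2.68×10⁻²) = 1.87×10⁻⁶ T.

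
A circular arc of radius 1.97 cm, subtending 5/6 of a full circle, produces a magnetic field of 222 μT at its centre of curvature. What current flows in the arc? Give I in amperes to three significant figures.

I ≈ 8.35 A

For a circular arc, B = μ₀Iφ/(4πR) with φ in radians; here φ = 5.236 rad.
So I = 4πRB/(μ₀φ) = 4π × 0.0197 × 2.22×10⁻⁴ / (4π×10⁻⁷ × 5.236) = 8.35 A.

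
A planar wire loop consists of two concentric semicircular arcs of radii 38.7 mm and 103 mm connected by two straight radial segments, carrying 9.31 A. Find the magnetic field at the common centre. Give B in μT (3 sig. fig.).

The radial connectors point toward the centre, so dl × r̂ = 0 and they contribute nothing.
Each semicircle gives μ₀I/(4R): inner arc 7.56×10⁻⁵ T, outer arc 2.84×10⁻⁵ T.
The two arcs carry current in opposite angular senses, so their fields oppose: B = |7.56×10⁻⁵ − 2.84×10⁻⁵| = 4.72×10⁻⁵ T.

B ≈ 47.2 μT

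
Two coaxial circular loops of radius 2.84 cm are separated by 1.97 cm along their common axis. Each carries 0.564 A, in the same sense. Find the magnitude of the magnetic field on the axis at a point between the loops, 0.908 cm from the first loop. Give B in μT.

B ≈ 21.0 μT

Each loop contributes B = μ₀IR²/[2(R²+z²)^(3/2)] on the axis, with z measured from that loop.
Loop 1 (z = 0.00908 m): B₁ = 1.08×10⁻⁵ T. Loop 2 (z = 0.01062 m): B₂ = 1.03×10⁻⁵ T.
The fields add: B = B₁ + B₂ = 2.10×10⁻⁵ T.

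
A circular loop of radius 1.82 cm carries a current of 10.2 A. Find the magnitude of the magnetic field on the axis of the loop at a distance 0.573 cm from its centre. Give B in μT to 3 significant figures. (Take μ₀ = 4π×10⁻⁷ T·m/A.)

B ≈ 306 μT

On the axis of a circular loop, B = μ₀IR² / [2(R²+z²)^(3/2)].
R² + z² = (0.0182)² + (0.00573)² = 0.0003641 m², and (R²+z²)^(3/2) = 6.95×10⁻⁶ m³.
B = (4π×10⁻⁷ × 10.2 × 0.0003312) / (2 × 6.95×10⁻⁶) = 3.06×10⁻⁴ T.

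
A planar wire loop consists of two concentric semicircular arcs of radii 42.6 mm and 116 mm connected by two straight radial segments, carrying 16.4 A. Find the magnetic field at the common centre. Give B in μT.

B ≈ 76.5 μT

The radial connectors point toward the centre, so dl × r̂ = 0 and they contribute nothing.
Each semicircle gives μ₀I/(4R): inner arc 1.21×10⁻⁴ T, outer arc 4.44×10⁻⁵ T.
The two arcs carry current in opposite angular senses, so their fields oppose: B = |1.21×10⁻⁴ − 4.44×10⁻⁵| = 7.65×10⁻⁵ T.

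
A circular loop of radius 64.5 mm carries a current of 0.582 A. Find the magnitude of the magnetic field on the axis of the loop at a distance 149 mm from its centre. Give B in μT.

On the axis of a circular loop, B = μ₀IR² / [2(R²+z²)^(3/2)].
R² + z² = (0.0645)² + (0.149)² = 0.02636 m², and (R²+z²)^(3/2) = 4.28×10⁻³ m³.
B = (4π×10⁻⁷ × 0.582 × 0.00416) / (2 × 4.28×10⁻³) = 3.55×10⁻⁷ T.

B ≈ 0.355 μT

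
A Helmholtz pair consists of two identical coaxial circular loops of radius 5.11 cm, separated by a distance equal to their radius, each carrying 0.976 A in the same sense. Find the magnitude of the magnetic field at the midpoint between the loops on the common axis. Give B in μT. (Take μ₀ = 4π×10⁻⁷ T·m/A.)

B ≈ 17.2 μT

Each loop contributes B = μ₀IR²/[2(R²+z²)^(3/2)] on the axis, with z measured from that loop.
Loop 1 (z = 0.02555 m): B₁ = 8.59×10⁻⁶ T. Loop 2 (z = 0.02555 m): B₂ = 8.59×10⁻⁶ T.
The fields add: B = B₁ + B₂ = 1.72×10⁻⁵ T.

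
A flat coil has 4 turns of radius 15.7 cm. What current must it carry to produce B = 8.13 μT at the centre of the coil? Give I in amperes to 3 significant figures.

I ≈ 0.508 A

For an N-turn coil, B = Nμ₀I/(2R) with R = 0.157 m, so I = 2RB/(Nμ₀) = 2 × 0.157 × 8.13×10⁻⁶ / (4 × 4π×10⁻⁷) = 0.508 A.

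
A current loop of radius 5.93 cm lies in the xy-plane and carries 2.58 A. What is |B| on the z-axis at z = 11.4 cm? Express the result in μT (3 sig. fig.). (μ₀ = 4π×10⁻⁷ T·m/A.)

On the axis of a circular loop, B = μ₀IR² / [2(R²+z²)^(3/2)].
R² + z² = (0.0593)² + (0.114)² = 0.01651 m², and (R²+z²)^(3/2) = 2.12×10⁻³ m³.
B = (4π×10⁻⁷ × 2.58 × 0.003516) / (2 × 2.12×10⁻³) = 2.69×10⁻⁶ T.

B ≈ 2.69 μT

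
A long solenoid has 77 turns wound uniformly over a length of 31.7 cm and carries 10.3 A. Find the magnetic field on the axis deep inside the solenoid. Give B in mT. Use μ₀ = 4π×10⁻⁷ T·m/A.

Inside a long solenoid, B = μ₀nI with n = 242.9 turns/m.
B = 4π×10⁻⁷ × 242.9 × 10.3 = 3.14×10⁻³ T.

B ≈ 3.14 mT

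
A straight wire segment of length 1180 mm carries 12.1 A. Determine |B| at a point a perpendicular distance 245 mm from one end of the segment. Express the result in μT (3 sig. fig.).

B ≈ 4.84 μT

For a finite straight segment, B = (μ₀I/4πd)(sinθ₁ + sinθ₂), where θ₁, θ₂ are the angles from the perpendicular to each end.
The perpendicular foot is at one end, so the two end-offsets along the wire are 0 and L = 1.18 m.
sinθ₁ = 0/√(0²+0.245²) = 0.0000; sinθ₂ = 1.18/√(1.18²+0.245²) = 0.9791.
B = (4π×10⁻⁷ × 12.1) / (4π × 0.245) × (0.0000 + 0.9791) = 4.84×10⁻⁶ T.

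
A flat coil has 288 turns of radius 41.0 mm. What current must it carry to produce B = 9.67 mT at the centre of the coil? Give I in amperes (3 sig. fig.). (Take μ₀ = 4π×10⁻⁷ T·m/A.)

I ≈ 2.19 A

For an N-turn coil, B = Nμ₀I/(2R) with R = 0.041 m, so I = 2RB/(Nμ₀) = 2 × 0.041 × 9.67×10⁻³ / (288 × 4π×10⁻⁷) = 2.19 A.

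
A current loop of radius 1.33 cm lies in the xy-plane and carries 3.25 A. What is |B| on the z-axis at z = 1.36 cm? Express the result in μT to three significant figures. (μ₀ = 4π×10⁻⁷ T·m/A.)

B ≈ 52.5 μT

On the axis of a circular loop, B = μ₀IR² / [2(R²+z²)^(3/2)].
R² + z² = (0.0133)² + (0.0136)² = 0.0003619 m², and (R²+z²)^(3/2) = 6.88×10⁻⁶ m³.
B = (4π×10⁻⁷ × 3.25 × 0.0001769) / (2 × 6.88×10⁻⁶) = 5.25×10⁻⁵ T.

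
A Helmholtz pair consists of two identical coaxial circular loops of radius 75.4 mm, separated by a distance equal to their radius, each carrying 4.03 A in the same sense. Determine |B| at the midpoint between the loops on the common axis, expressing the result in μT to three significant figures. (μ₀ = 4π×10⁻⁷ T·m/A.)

B ≈ 48.1 μT

Each loop contributes B = μ₀IR²/[2(R²+z²)^(3/2)] on the axis, with z measured from that loop.
Loop 1 (z = 0.0377 m): B₁ = 2.40×10⁻⁵ T. Loop 2 (z = 0.0377 m): B₂ = 2.40×10⁻⁵ T.
The fields add: B = B₁ + B₂ = 4.81×10⁻⁵ T.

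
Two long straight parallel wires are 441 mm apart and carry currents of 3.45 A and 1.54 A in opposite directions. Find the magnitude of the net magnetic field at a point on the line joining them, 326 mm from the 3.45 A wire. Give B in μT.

B ≈ 4.79 μT

Each long wire gives B = μ₀I/(2πd). Distances are d₁ = 0.326 m and d₂ = 0.115 m.
B₁ = 2.12×10⁻⁶ T, B₂ = 2.68×10⁻⁶ T.
Between antiparallel currents both contributions point the same way, so they add. B = B₁ + B₂ = 2.12×10⁻⁶ + 2.68×10⁻⁶ = 4.79×10⁻⁶ T.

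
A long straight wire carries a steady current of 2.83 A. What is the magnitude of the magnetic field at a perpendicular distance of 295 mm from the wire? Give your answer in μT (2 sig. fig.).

For an infinitely long straight wire, B = μ₀I/(2πd).
B = (4π×10⁻⁷ × 2.83) / (2π × 0.295) = 1.92×10⁻⁶ T.

B ≈ 1.9 μT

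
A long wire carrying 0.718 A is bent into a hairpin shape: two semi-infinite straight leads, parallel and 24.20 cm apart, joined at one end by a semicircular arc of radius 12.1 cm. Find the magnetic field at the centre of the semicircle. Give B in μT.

The semicircular arc contributes B_arc = μ₀I·π/(4πR) = μ₀I/(4R) = 1.86×10⁻⁶ T.
Each semi-infinite lead is at perpendicular distance R = 0.121 m from the centre, with the perpendicular foot at its near end, so it contributes μ₀I/(4πR); both point the same way, together 1.19×10⁻⁶ T.
Arc and leads all point the same direction: B = 1.86×10⁻⁶ + 1.19×10⁻⁶ = 3.05×10⁻⁶ T.

B ≈ 3.05 μT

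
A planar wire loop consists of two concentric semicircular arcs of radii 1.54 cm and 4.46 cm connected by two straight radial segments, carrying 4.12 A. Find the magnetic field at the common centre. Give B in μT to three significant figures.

The radial connectors point toward the centre, so dl × r̂ = 0 and they contribute nothing.
Each semicircle gives μ₀I/(4R): inner arc 8.40×10⁻⁵ T, outer arc 2.90×10⁻⁵ T.
The two arcs carry current in opposite angular senses, so their fields oppose: B = |8.40×10⁻⁵ − 2.90×10⁻⁵| = 5.50×10⁻⁵ T.

B ≈ 55.0 μT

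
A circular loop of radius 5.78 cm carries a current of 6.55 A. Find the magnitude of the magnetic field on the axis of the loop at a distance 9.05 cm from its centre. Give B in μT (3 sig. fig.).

B ≈ 11.1 μT

On the axis of a circular loop, B = μ₀IR² / [2(R²+z²)^(3/2)].
R² + z² = (0.0578)² + (0.0905)² = 0.01153 m², and (R²+z²)^(3/2) = 1.24×10⁻³ m³.
B = (4π×10⁻⁷ × 6.55 × 0.003341) / (2 × 1.24×10⁻³) = 1.11×10⁻⁵ T.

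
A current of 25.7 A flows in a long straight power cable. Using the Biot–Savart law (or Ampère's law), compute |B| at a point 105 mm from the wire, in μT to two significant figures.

B ≈ 49 μT

For an infinitely long straight wire, B = μ₀I/(2πd).
B = (4π×10⁻⁷ × 25.7) / (2π × 0.105) = 4.90×10⁻⁵ T.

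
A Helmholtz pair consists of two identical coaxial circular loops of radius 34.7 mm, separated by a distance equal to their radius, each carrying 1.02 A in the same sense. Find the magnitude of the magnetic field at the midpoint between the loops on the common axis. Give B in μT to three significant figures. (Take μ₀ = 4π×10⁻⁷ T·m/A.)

Each loop contributes B = μ₀IR²/[2(R²+z²)^(3/2)] on the axis, with z measured from that loop.
Loop 1 (z = 0.01735 m): B₁ = 1.32×10⁻⁵ T. Loop 2 (z = 0.01735 m): B₂ = 1.32×10⁻⁵ T.
The fields add: B = B₁ + B₂ = 2.64×10⁻⁵ T.

B ≈ 26.4 μT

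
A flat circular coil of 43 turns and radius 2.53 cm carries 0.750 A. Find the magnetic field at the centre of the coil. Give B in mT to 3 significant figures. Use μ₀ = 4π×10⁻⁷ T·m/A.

For an N-turn flat coil, B = Nμ₀I/(2R) with R = 0.0253 m.
B = 43 × 1.86×10⁻⁵ T = 8.01×10⁻⁴ T.

B ≈ 0.801 mT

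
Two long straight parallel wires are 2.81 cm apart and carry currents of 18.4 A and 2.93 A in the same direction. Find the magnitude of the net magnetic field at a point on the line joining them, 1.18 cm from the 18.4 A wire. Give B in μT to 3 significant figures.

B ≈ 276 μT

Each long wire gives B = μ₀I/(2πd). Distances are d₁ = 0.0118 m and d₂ = 0.0163 m.
B₁ = 3.12×10⁻⁴ T, B₂ = 3.60×10⁻⁵ T.
Between parallel currents the two contributions point in opposite directions, so they subtract. B = |B₁ − B₂| = |3.12×10⁻⁴ − 3.60×10⁻⁵| = 2.76×10⁻⁴ T.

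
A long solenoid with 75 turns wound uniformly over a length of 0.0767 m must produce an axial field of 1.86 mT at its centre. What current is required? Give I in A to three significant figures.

I ≈ 1.51 A

Inside a long solenoid B = μ₀nI with n = 977.8 m⁻¹, so I = B/(μ₀n).
I = 1.86×10⁻³ / (4π×10⁻⁷ × 977.8) = 1.51 A.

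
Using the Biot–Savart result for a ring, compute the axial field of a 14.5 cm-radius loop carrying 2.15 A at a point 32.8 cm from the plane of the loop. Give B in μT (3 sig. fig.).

On the axis of a circular loop, B = μ₀IR² / [2(R²+z²)^(3/2)].
R² + z² = (0.145)² + (0.328)² = 0.1286 m², and (R²+z²)^(3/2) = 4.61×10⁻² m³.
B = (4π×10⁻⁷ × 2.15 × 0.02102) / (2 × 4.61×10⁻²) = 6.16×10⁻⁷ T.

B ≈ 0.616 μT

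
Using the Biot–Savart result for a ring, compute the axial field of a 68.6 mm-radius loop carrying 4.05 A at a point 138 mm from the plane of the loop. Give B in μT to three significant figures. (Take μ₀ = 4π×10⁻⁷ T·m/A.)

B ≈ 3.27 μT

On the axis of a circular loop, B = μ₀IR² / [2(R²+z²)^(3/2)].
R² + z² = (0.0686)² + (0.138)² = 0.02375 m², and (R²+z²)^(3/2) = 3.66×10⁻³ m³.
B = (4π×10⁻⁷ × 4.05 × 0.004706) / (2 × 3.66×10⁻³) = 3.27×10⁻⁶ T.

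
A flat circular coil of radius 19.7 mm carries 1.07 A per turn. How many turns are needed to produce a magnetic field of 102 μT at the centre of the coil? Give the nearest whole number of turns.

For an N-turn coil, B = Nμ₀I/(2R). A single turn gives B₁ = 3.41×10⁻⁵ T with R = 0.0197 m.
N = B/B₁ = 1.02×10⁻⁴ / 3.41×10⁻⁵ = 2.99.

N = 3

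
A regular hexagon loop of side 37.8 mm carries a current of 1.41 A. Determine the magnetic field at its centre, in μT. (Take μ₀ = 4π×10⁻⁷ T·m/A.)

Each side is a finite straight segment at perpendicular distance d = a/(2 tan(π/6)) = 0.03274 m from the centre, with end-angles ±π/6.
One side contributes B₁ = (μ₀I/4πd)·2 sin(π/6) = 4.31×10⁻⁶ T.
All 6 sides add in the same direction: B = 6 × 4.31×10⁻⁶ = 2.58×10⁻⁵ T.

B ≈ 25.8 μT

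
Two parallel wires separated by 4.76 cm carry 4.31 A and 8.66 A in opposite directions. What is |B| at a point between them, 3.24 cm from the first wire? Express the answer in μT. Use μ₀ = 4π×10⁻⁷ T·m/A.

Each long wire gives B = μ₀I/(2πd). Distances are d₁ = 0.0324 m and d₂ = 0.0152 m.
B₁ = 2.66×10⁻⁵ T, B₂ = 1.14×10⁻⁴ T.
Between antiparallel currents both contributions point the same way, so they add. B = B₁ + B₂ = 2.66×10⁻⁵ + 1.14×10⁻⁴ = 1.41×10⁻⁴ T.

B ≈ 141 μT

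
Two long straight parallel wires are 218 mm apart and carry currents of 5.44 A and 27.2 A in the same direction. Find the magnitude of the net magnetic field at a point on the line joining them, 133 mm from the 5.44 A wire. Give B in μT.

Each long wire gives B = μ₀I/(2πd). Distances are d₁ = 0.133 m and d₂ = 0.085 m.
B₁ = 8.18×10⁻⁶ T, B₂ = 6.40×10⁻⁵ T.
Between parallel currents the two contributions point in opposite directions, so they subtract. B = |B₁ − B₂| = |8.18×10⁻⁶ − 6.40×10⁻⁵| = 5.58×10⁻⁵ T.

B ≈ 55.8 μT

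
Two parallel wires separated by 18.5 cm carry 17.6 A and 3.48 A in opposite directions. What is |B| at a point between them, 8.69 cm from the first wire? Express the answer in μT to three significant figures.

Each long wire gives B = μ₀I/(2πd). Distances are d₁ = 0.0869 m and d₂ = 0.0981 m.
B₁ = 4.05×10⁻⁵ T, B₂ = 7.09×10⁻⁶ T.
Between antiparallel currents both contributions point the same way, so they add. B = B₁ + B₂ = 4.05×10⁻⁵ + 7.09×10⁻⁶ = 4.76×10⁻⁵ T.

B ≈ 47.6 μT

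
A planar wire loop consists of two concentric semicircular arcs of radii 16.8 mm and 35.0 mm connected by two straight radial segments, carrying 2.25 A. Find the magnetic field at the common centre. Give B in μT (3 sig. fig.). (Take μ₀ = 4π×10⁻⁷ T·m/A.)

B ≈ 21.9 μT

The radial connectors point toward the centre, so dl × r̂ = 0 and they contribute nothing.
Each semicircle gives μ₀I/(4R): inner arc 4.21×10⁻⁵ T, outer arc 2.02×10⁻⁵ T.
The two arcs carry current in opposite angular senses, so their fields oppose: B = |4.21×10⁻⁵ − 2.02×10⁻⁵| = 2.19×10⁻⁵ T.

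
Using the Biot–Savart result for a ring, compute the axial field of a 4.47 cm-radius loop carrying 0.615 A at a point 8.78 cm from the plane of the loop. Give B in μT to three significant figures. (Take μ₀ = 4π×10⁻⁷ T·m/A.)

B ≈ 0.807 μT

On the axis of a circular loop, B = μ₀IR² / [2(R²+z²)^(3/2)].
R² + z² = (0.0447)² + (0.0878)² = 0.009707 m², and (R²+z²)^(3/2) = 9.56×10⁻⁴ m³.
B = (4π×10⁻⁷ × 0.615 × 0.001998) / (2 × 9.56×10⁻⁴) = 8.07×10⁻⁷ T.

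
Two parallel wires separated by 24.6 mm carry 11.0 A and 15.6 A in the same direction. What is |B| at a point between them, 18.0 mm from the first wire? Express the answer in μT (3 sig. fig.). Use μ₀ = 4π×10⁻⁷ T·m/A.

Each long wire gives B = μ₀I/(2πd). Distances are d₁ = 0.018 m and d₂ = 0.0066 m.
B₁ = 1.22×10⁻⁴ T, B₂ = 4.73×10⁻⁴ T.
Between parallel currents the two contributions point in opposite directions, so they subtract. B = |B₁ − B₂| = |1.22×10⁻⁴ − 4.73×10⁻⁴| = 3.51×10⁻⁴ T.

B ≈ 351 μT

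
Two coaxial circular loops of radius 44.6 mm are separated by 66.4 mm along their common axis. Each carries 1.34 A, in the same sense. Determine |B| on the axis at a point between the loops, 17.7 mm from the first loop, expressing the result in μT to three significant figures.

Each loop contributes B = μ₀IR²/[2(R²+z²)^(3/2)] on the axis, with z measured from that loop.
Loop 1 (z = 0.0177 m): B₁ = 1.52×10⁻⁵ T. Loop 2 (z = 0.0487 m): B₂ = 5.82×10⁻⁶ T.
The fields add: B = B₁ + B₂ = 2.10×10⁻⁵ T.

B ≈ 21.0 μT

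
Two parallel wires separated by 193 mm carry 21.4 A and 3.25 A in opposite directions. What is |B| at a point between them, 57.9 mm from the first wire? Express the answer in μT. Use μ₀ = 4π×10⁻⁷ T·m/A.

Each long wire gives B = μ₀I/(2πd). Distances are d₁ = 0.0579 m and d₂ = 0.1351 m.
B₁ = 7.39×10⁻⁵ T, B₂ = 4.81×10⁻⁶ T.
Between antiparallel currents both contributions point the same way, so they add. B = B₁ + B₂ = 7.39×10⁻⁵ + 4.81×10⁻⁶ = 7.87×10⁻⁵ T.

B ≈ 78.7 μT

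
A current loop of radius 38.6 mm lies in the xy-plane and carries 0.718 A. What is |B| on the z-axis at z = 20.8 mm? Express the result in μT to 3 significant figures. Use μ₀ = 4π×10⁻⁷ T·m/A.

B ≈ 7.97 μT

On the axis of a circular loop, B = μ₀IR² / [2(R²+z²)^(3/2)].
R² + z² = (0.0386)² + (0.0208)² = 0.001923 m², and (R²+z²)^(3/2) = 8.43×10⁻⁵ m³.
B = (4π×10⁻⁷ × 0.718 × 0.00149) / (2 × 8.43×10⁻⁵) = 7.97×10⁻⁶ T.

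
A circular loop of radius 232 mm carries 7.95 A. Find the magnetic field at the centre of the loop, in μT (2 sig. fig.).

At the centre of a circular loop the Biot–Savart law gives B = μ₀I/(2R).
B = (4π×10⁻⁷ × 7.95) / (2 × 0.232) = 2.15×10⁻⁵ T.

B ≈ 22 μT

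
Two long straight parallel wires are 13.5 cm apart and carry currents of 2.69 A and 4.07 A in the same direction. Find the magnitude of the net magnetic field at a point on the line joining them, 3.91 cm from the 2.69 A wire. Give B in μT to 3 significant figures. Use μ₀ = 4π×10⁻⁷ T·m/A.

Each long wire gives B = μ₀I/(2πd). Distances are d₁ = 0.0391 m and d₂ = 0.0959 m.
B₁ = 1.38×10⁻⁵ T, B₂ = 8.49×10⁻⁶ T.
Between parallel currents the two contributions point in opposite directions, so they subtract. B = |B₁ − B₂| = |1.38×10⁻⁵ − 8.49×10⁻⁶| = 5.27×10⁻⁶ T.

B ≈ 5.27 μT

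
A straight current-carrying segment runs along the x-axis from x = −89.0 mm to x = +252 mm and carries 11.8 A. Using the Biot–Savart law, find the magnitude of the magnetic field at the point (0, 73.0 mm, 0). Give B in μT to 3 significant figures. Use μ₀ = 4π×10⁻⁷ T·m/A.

For a finite straight segment, B = (μ₀I/4πd)(sinθ₁ + sinθ₂), where θ₁, θ₂ are the angles from the perpendicular to each end.
The perpendicular distance is d = 0.073 m; the end-offsets along the wire are a = 0.089 m and b = 0.252 m.
sinθ₁ = 0.089/√(0.089²+0.073²) = 0.7732; sinθ₂ = 0.252/√(0.252²+0.073²) = 0.9605.
B = (4π×10⁻⁷ × 11.8) / (4π × 0.073) × (0.7732 + 0.9605) = 2.80×10⁻⁵ T.

B ≈ 28.0 μT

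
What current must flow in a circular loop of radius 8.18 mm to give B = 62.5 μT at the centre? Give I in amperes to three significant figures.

At the centre of a circular loop B = μ₀I/(2R), so I = 2RB/μ₀.
With R = 0.00818 m, I = 2 × 0.00818 × 6.25×10⁻⁵ / (4π×10⁻⁷) = 0.814 A.

I ≈ 0.814 A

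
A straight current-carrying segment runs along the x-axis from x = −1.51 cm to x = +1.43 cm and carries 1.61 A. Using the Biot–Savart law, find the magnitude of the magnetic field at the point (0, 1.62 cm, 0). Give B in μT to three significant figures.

For a finite straight segment, B = (μ₀I/4πd)(sinθ₁ + sinθ₂), where θ₁, θ₂ are the angles from the perpendicular to each end.
The perpendicular distance is d = 0.0162 m; the end-offsets along the wire are a = 0.0151 m and b = 0.0143 m.
sinθ₁ = 0.0151/√(0.0151²+0.0162²) = 0.6818; sinθ₂ = 0.0143/√(0.0143²+0.0162²) = 0.6618.
B = (4π×10⁻⁷ × 1.61) / (4π × 0.0162) × (0.6818 + 0.6618) = 1.34×10⁻⁵ T.

B ≈ 13.4 μT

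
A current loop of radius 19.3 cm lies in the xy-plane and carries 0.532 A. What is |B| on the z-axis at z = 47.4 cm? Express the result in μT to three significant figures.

On the axis of a circular loop, B = μ₀IR² / [2(R²+z²)^(3/2)].
R² + z² = (0.193)² + (0.474)² = 0.2619 m², and (R²+z²)^(3/2) = 0.134 m³.
B = (4π×10⁻⁷ × 0.532 × 0.03725) / (2 × 0.134) = 9.29×10⁻⁸ T.

B ≈ 0.0929 μT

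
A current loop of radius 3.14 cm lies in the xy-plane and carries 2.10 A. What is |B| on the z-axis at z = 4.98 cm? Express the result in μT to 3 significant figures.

B ≈ 6.38 μT

On the axis of a circular loop, B = μ₀IR² / [2(R²+z²)^(3/2)].
R² + z² = (0.0314)² + (0.0498)² = 0.003466 m², and (R²+z²)^(3/2) = 2.04×10⁻⁴ m³.
B = (4π×10⁻⁷ × 2.10 × 0.000986) / (2 × 2.04×10⁻⁴) = 6.38×10⁻⁶ T.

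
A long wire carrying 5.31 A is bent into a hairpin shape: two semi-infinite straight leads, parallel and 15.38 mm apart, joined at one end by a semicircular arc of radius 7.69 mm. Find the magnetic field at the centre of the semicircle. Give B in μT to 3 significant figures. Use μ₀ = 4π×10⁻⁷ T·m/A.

B ≈ 355 μT

The semicircular arc contributes B_arc = μ₀I·π/(4πR) = μ₀I/(4R) = 2.17×10⁻⁴ T.
Each semi-infinite lead is at perpendicular distance R = 0.00769 m from the centre, with the perpendicular foot at its near end, so it contributes μ₀I/(4πR); both point the same way, together 1.38×10⁻⁴ T.
Arc and leads all point the same direction: B = 2.17×10⁻⁴ + 1.38×10⁻⁴ = 3.55×10⁻⁴ T.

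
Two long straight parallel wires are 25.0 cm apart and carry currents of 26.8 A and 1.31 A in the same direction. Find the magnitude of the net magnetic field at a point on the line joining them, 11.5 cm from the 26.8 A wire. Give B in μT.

Each long wire gives B = μ₀I/(2πd). Distances are d₁ = 0.115 m and d₂ = 0.135 m.
B₁ = 4.66×10⁻⁵ T, B₂ = 1.94×10⁻⁶ T.
Between parallel currents the two contributions point in opposite directions, so they subtract. B = |B₁ − B₂| = |4.66×10⁻⁵ − 1.94×10⁻⁶| = 4.47×10⁻⁵ T.

B ≈ 44.7 μT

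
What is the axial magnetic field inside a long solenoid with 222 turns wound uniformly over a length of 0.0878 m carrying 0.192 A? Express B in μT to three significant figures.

Inside a long solenoid, B = μ₀nI with n = 2528 turns/m.
B = 4π×10⁻⁷ × 2528 × 0.192 = 6.10×10⁻⁴ T.

B ≈ 610 μT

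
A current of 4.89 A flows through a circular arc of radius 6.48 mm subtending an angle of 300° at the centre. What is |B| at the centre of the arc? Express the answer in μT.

The Biot–Savart field of a circular arc at its centre is B = μ₀Iφ/(4πR), with φ = 5.236 rad.
B = (4π×10⁻⁷ × 4.89 × 5.236) / (4π × 0.00648) = 3.95×10⁻⁴ T.

B ≈ 395 μT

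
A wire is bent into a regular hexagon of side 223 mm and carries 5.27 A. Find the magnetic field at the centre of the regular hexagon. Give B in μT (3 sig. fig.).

Each side is a finite straight segment at perpendicular distance d = a/(2 tan(π/6)) = 0.1931 m from the centre, with end-angles ±π/6.
One side contributes B₁ = (μ₀I/4πd)·2 sin(π/6) = 2.73×10⁻⁶ T.
All 6 sides add in the same direction: B = 6 × 2.73×10⁻⁶ = 1.64×10⁻⁵ T.

B ≈ 16.4 μT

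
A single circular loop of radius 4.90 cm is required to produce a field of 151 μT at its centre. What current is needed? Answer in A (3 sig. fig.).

At the centre of a circular loop B = μ₀I/(2R), so I = 2RB/μ₀.
With R = 0.049 m, I = 2 × 0.049 × 1.51×10⁻⁴ / (4π×10⁻⁷) = 11.8 A.

I ≈ 11.8 A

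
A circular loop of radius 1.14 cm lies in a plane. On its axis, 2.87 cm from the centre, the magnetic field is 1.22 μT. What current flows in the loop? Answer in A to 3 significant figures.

I ≈ 0.440 A

On the axis of a loop, B = μ₀IR²/[2(R²+z²)^(3/2)], so I = 2B(R²+z²)^(3/2)/(μ₀R²).
R² + z² = 0.00013 + 0.0008237 = 0.0009537 m²; raised to 3/2 gives 2.94×10⁻⁵ m³.
I = 2 × 1.22×10⁻⁶ × 2.94×10⁻⁵ / (1.26×10⁻⁶ × 0.00013) = 0.440 A.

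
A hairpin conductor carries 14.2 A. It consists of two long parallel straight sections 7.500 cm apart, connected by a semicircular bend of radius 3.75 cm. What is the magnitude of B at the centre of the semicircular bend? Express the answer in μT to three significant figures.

The semicircular arc contributes B_arc = μ₀I·π/(4πR) = μ₀I/(4R) = 1.19×10⁻⁴ T.
Each semi-infinite lead is at perpendicular distance R = 0.0375 m from the centre, with the perpendicular foot at its near end, so it contributes μ₀I/(4πR); both point the same way, together 7.57×10⁻⁵ T.
Arc and leads all point the same direction: B = 1.19×10⁻⁴ + 7.57×10⁻⁵ = 1.95×10⁻⁴ T.

B ≈ 195 μT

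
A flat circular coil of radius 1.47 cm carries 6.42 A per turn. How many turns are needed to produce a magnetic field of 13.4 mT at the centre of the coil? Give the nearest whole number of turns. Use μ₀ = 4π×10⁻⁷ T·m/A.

For an N-turn coil, B = Nμ₀I/(2R). A single turn gives B₁ = 2.74×10⁻⁴ T with R = 0.0147 m.
N = B/B₁ = 1.34×10⁻² / 2.74×10⁻⁴ = 48.83.

N = 49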